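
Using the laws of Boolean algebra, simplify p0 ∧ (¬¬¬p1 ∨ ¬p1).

p0 ∧ (¬¬¬p1 ∨ ¬p1)
= p0 ∧ (¬p1 ∨ ¬p1)   [double negation]
= p0 ∧ ¬p1   [idempotence]

p0 ∧ ¬p1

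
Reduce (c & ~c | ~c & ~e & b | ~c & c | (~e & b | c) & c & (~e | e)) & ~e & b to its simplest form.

~e & b

(c & ~c | ~c & ~e & b | ~c & c | (~e & b | c) & c & (~e | e)) & ~e & b
= (c & ~c | ~c & ~e & b | ~c & c | (~e & b | c) & c) & ~e & b   — complement / identity
= (~c & ~e & b | ~c & c | (~e & b | c) & c) & ~e & b   — complement / identity
= (~c & (~e & b | c) | (~e & b | c) & c) & ~e & b   — distribution
= (~e & b | c) & ~e & b   — distribution
= ~e & b   — absorption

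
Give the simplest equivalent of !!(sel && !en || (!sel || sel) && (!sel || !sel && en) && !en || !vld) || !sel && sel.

!en || !vld

!!(sel && !en || (!sel || sel) && (!sel || !sel && en) && !en || !vld) || !sel && sel
= !!(sel && !en || (!sel || !sel && en) && !en || !vld) || !sel && sel   — complement / identity
= !!(sel && !en || !sel && !en || !vld) || !sel && sel   — absorption
= !!(sel && !en || !sel && !en || !vld)   — complement / identity
= !!(!en || !vld)   — distribution
= !en || !vld   — double negation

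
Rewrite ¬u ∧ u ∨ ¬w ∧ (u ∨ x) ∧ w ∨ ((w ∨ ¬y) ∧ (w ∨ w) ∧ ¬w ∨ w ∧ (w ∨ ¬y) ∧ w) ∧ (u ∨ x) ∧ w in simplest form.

¬u ∧ u ∨ ¬w ∧ (u ∨ x) ∧ w ∨ ((w ∨ ¬y) ∧ (w ∨ w) ∧ ¬w ∨ w ∧ (w ∨ ¬y) ∧ w) ∧ (u ∨ x) ∧ w
= ¬w ∧ (u ∨ x) ∧ w ∨ ((w ∨ ¬y) ∧ (w ∨ w) ∧ ¬w ∨ w ∧ (w ∨ ¬y) ∧ w) ∧ (u ∨ x) ∧ w
= ¬w ∧ (u ∨ x) ∧ w ∨ ((w ∨ ¬y) ∧ w ∧ ¬w ∨ w ∧ (w ∨ ¬y) ∧ w) ∧ (u ∨ x) ∧ w
= ¬w ∧ (u ∨ x) ∧ w ∨ (w ∨ ¬y) ∧ w ∧ (u ∨ x) ∧ w
= ¬w ∧ (u ∨ x) ∧ w ∨ w ∧ (u ∨ x) ∧ w
= (u ∨ x) ∧ w

(u ∨ x) ∧ w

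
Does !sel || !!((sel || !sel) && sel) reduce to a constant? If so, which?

!sel || !!((sel || !sel) && sel)
= !sel || (sel || !sel) && sel   — double negation
= !sel || sel   — complement / identity
= true   — complement

yes, True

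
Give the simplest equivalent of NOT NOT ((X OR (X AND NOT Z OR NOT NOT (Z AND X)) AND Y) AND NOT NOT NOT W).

NOT NOT ((X OR (X AND NOT Z OR NOT NOT (Z AND X)) AND Y) AND NOT NOT NOT W)
= NOT NOT ((X OR (X AND NOT Z OR Z AND X) AND Y) AND NOT NOT NOT W)   [double negation]
= (X OR (X AND NOT Z OR Z AND X) AND Y) AND NOT NOT NOT W   [double negation]
= (X OR (X AND NOT Z OR Z AND X) AND Y) AND NOT W   [double negation]
= (X OR X AND Y) AND NOT W   [distribution]
= X AND NOT W   [absorption]

X AND NOT W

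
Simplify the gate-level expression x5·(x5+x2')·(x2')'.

x5·x2

x5·(x5+x2')·(x2')'
= x5·(x2')'   — absorption
= x5·x2   — double negation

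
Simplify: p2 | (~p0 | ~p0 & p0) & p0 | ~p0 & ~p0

p2 | (~p0 | ~p0 & p0) & p0 | ~p0 & ~p0
= p2 | ~p0 & p0 | ~p0 & ~p0   [complement / identity]
= p2 | ~p0   [distribution]

p2 | ~p0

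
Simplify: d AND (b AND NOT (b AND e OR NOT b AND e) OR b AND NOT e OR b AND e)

d AND (b AND NOT (b AND e OR NOT b AND e) OR b AND NOT e OR b AND e)
= d AND (b AND NOT e OR b AND NOT e OR b AND e)
= d AND (b AND NOT e OR b)
= d AND b

d AND b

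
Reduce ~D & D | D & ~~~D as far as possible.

0

~D & D | D & ~~~D
= ~D & D | D & ~D   — double negation
= D & ~D   — complement / identity
= 0   — complement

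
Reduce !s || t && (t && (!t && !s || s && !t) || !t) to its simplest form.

!s

!s || t && (t && (!t && !s || s && !t) || !t)
= !s || t && (t && !t || !t)   [distribution]
= !s || t && !t   [complement / identity]
= !s   [complement / identity]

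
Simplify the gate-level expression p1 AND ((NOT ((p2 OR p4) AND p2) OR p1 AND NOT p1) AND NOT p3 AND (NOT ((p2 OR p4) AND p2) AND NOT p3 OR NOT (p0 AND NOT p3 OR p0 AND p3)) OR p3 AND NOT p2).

p1 AND ((NOT ((p2 OR p4) AND p2) OR p1 AND NOT p1) AND NOT p3 AND (NOT ((p2 OR p4) AND p2) AND NOT p3 OR NOT (p0 AND NOT p3 OR p0 AND p3)) OR p3 AND NOT p2)
= p1 AND ((NOT ((p2 OR p4) AND p2) OR p1 AND NOT p1) AND NOT p3 AND (NOT ((p2 OR p4) AND p2) AND NOT p3 OR NOT p0) OR p3 AND NOT p2)   (distribution)
= p1 AND (NOT ((p2 OR p4) AND p2) AND NOT p3 AND (NOT ((p2 OR p4) AND p2) AND NOT p3 OR NOT p0) OR p3 AND NOT p2)   (complement / identity)
= p1 AND (NOT ((p2 OR p4) AND p2) AND NOT p3 OR p3 AND NOT p2)   (absorption)
= p1 AND (NOT p2 AND NOT p3 OR p3 AND NOT p2)   (absorption)
= p1 AND NOT p2   (distribution)

p1 AND NOT p2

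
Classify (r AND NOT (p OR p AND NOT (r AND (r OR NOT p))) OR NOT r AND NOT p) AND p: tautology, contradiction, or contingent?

(r AND NOT (p OR p AND NOT (r AND (r OR NOT p))) OR NOT r AND NOT p) AND p
= (r AND NOT (p OR p AND NOT r) OR NOT r AND NOT p) AND p   — absorption
= (r AND NOT p OR NOT r AND NOT p) AND p   — absorption
= NOT p AND p   — distribution
= FALSE   — complement

contradiction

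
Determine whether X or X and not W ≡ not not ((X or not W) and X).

Yes

E1: X or X and not W
    = X   — absorption
E2: not not ((X or not W) and X)
    = not not X   — absorption
    = X   — double negation
Both reduce to X, so they are equivalent.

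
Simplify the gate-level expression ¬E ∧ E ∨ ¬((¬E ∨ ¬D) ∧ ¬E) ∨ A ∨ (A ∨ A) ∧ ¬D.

E ∨ A

¬E ∧ E ∨ ¬((¬E ∨ ¬D) ∧ ¬E) ∨ A ∨ (A ∨ A) ∧ ¬D
= ¬E ∧ E ∨ ¬¬E ∨ A ∨ (A ∨ A) ∧ ¬D   [absorption]
= ¬¬E ∨ A ∨ (A ∨ A) ∧ ¬D   [complement / identity]
= E ∨ A ∨ (A ∨ A) ∧ ¬D   [double negation]
= E ∨ A ∨ A ∧ ¬D   [idempotence]
= E ∨ A   [absorption]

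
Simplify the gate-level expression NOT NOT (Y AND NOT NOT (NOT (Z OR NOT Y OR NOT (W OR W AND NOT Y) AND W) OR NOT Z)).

Y AND NOT Z

NOT NOT (Y AND NOT NOT (NOT (Z OR NOT Y OR NOT (W OR W AND NOT Y) AND W) OR NOT Z))
= Y AND NOT NOT (NOT (Z OR NOT Y OR NOT (W OR W AND NOT Y) AND W) OR NOT Z)   (double negation)
= Y AND NOT NOT (NOT (Z OR NOT Y OR NOT W AND W) OR NOT Z)   (absorption)
= Y AND NOT NOT (NOT (Z OR NOT Y) OR NOT Z)   (complement / identity)
= Y AND NOT ((Z OR NOT Y) AND Z)   (De Morgan)
= Y AND NOT Z   (absorption)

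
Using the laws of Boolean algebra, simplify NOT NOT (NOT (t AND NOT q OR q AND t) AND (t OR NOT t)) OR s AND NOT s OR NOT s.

NOT NOT (NOT (t AND NOT q OR q AND t) AND (t OR NOT t)) OR s AND NOT s OR NOT s
= NOT NOT (NOT t AND (t OR NOT t)) OR s AND NOT s OR NOT s
= NOT NOT NOT t OR s AND NOT s OR NOT s
= NOT t OR s AND NOT s OR NOT s
= NOT t OR NOT s

NOT t OR NOT s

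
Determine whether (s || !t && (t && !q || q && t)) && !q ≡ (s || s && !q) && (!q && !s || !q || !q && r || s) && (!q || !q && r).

E1: (s || !t && (t && !q || q && t)) && !q
    = (s || !t && t) && !q   (distribution)
    = s && !q   (complement / identity)
E2: (s || s && !q) && (!q && !s || !q || !q && r || s) && (!q || !q && r)
    = s && (!q && !s || !q || !q && r || s) && (!q || !q && r)   (absorption)
    = s && (!q || !q && r || s) && (!q || !q && r)   (absorption)
    = s && (!q || !q && r)   (absorption)
    = s && !q   (absorption)
Both reduce to s && !q, so they are equivalent.

Yes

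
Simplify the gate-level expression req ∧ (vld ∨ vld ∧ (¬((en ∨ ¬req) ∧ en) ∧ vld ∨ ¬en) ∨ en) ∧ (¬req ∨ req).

req ∧ (vld ∨ vld ∧ (¬((en ∨ ¬req) ∧ en) ∧ vld ∨ ¬en) ∨ en) ∧ (¬req ∨ req)
= req ∧ (vld ∨ vld ∧ (¬en ∧ vld ∨ ¬en) ∨ en) ∧ (¬req ∨ req)   [absorption]
= req ∧ (vld ∨ vld ∧ ¬en ∨ en) ∧ (¬req ∨ req)   [absorption]
= req ∧ (vld ∨ vld ∧ ¬en ∨ en)   [complement / identity]
= req ∧ (vld ∨ en)   [absorption]

req ∧ (vld ∨ en)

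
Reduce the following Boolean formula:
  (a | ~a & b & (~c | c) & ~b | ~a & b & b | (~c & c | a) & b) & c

(a | ~a & b & (~c | c) & ~b | ~a & b & b | (~c & c | a) & b) & c
= (a | ~a & b & ~b | ~a & b & b | (~c & c | a) & b) & c   — complement / identity
= (a | ~a & b & ~b | ~a & b & b | a & b) & c   — complement / identity
= (a | ~a & b | a & b) & c   — distribution
= (a | b) & c   — distribution

(a | b) & c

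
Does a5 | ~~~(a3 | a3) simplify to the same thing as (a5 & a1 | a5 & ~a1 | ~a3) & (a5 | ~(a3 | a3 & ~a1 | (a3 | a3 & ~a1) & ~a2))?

E1: a5 | ~~~(a3 | a3)
    = a5 | ~(a3 | a3)   — double negation
    = a5 | ~a3   — idempotence
E2: (a5 & a1 | a5 & ~a1 | ~a3) & (a5 | ~(a3 | a3 & ~a1 | (a3 | a3 & ~a1) & ~a2))
    = (a5 & a1 | a5 & ~a1 | ~a3) & (a5 | ~(a3 | a3 & ~a1))   — absorption
    = (a5 | ~a3) & (a5 | ~(a3 | a3 & ~a1))   — distribution
    = (a5 | ~a3) & (a5 | ~a3)   — absorption
    = a5 | ~a3   — idempotence
Both reduce to a5 | ~a3, so they are equivalent.

Yes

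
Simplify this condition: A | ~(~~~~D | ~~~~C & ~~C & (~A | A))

A | ~D & ~C

A | ~(~~~~D | ~~~~C & ~~C & (~A | A))
= A | ~(~~~~D | ~~C & ~~C & (~A | A))   [double negation]
= A | ~(~~~~D | ~~C & (~A | A))   [idempotence]
= A | ~(~~~~D | ~~C)   [complement / identity]
= A | ~(~~D | ~~C)   [double negation]
= A | ~D & ~C   [De Morgan]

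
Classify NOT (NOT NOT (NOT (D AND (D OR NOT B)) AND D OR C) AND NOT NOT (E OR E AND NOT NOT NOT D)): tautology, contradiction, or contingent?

NOT (NOT NOT (NOT (D AND (D OR NOT B)) AND D OR C) AND NOT NOT (E OR E AND NOT NOT NOT D))
= NOT (NOT (D AND (D OR NOT B)) AND D OR C) OR NOT (E OR E AND NOT NOT NOT D)
= NOT (NOT (D AND (D OR NOT B)) AND D OR C) OR NOT (E OR E AND NOT D)
= NOT (NOT (D AND (D OR NOT B)) AND D OR C) OR NOT E
= NOT (NOT D AND D OR C) OR NOT E
= NOT C OR NOT E
This depends on C, E, so it is not a constant.

contingent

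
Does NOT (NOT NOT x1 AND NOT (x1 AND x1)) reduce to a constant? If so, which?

NOT (NOT NOT x1 AND NOT (x1 AND x1))
= NOT x1 OR x1 AND x1   — De Morgan
= NOT x1 OR x1   — idempotence
= TRUE   — complement

yes, True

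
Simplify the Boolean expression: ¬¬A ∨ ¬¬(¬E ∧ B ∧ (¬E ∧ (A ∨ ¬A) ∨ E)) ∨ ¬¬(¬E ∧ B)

A ∨ ¬E ∧ B

¬¬A ∨ ¬¬(¬E ∧ B ∧ (¬E ∧ (A ∨ ¬A) ∨ E)) ∨ ¬¬(¬E ∧ B)
= ¬¬A ∨ ¬¬(¬E ∧ B ∧ (¬E ∨ E)) ∨ ¬¬(¬E ∧ B)   — complement / identity
= ¬¬A ∨ ¬¬(¬E ∧ B) ∨ ¬¬(¬E ∧ B)   — complement / identity
= ¬¬A ∨ ¬¬(¬E ∧ B)   — idempotence
= A ∨ ¬¬(¬E ∧ B)   — double negation
= A ∨ ¬E ∧ B   — double negation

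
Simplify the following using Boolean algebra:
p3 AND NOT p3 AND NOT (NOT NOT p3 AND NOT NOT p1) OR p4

p3 AND NOT p3 AND NOT (NOT NOT p3 AND NOT NOT p1) OR p4
= p3 AND NOT p3 AND (NOT p3 OR NOT p1) OR p4
= p3 AND NOT p3 OR p4
= p4

p4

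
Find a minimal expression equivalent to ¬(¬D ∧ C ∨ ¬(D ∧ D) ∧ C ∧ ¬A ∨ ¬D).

¬(¬D ∧ C ∨ ¬(D ∧ D) ∧ C ∧ ¬A ∨ ¬D)
= ¬(¬D ∧ C ∨ ¬D ∧ C ∧ ¬A ∨ ¬D)   (idempotence)
= ¬(¬D ∧ C ∨ ¬D)   (absorption)
= ¬¬D   (absorption)
= D   (double negation)

D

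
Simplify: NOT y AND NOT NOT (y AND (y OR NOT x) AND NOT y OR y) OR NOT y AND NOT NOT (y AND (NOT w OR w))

FALSE

NOT y AND NOT NOT (y AND (y OR NOT x) AND NOT y OR y) OR NOT y AND NOT NOT (y AND (NOT w OR w))
= NOT y AND NOT NOT (y AND (y OR NOT x) AND NOT y OR y) OR NOT y AND NOT NOT y   — complement / identity
= NOT y AND NOT NOT (y AND NOT y OR y) OR NOT y AND NOT NOT y   — absorption
= NOT y AND NOT NOT y OR NOT y AND NOT NOT y   — complement / identity
= NOT y AND NOT NOT y   — idempotence
= NOT y AND y   — double negation
= FALSE   — complement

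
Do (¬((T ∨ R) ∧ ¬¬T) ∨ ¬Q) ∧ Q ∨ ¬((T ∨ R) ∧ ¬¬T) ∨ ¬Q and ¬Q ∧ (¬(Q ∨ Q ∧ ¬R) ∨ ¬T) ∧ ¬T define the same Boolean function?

No

E1: (¬((T ∨ R) ∧ ¬¬T) ∨ ¬Q) ∧ Q ∨ ¬((T ∨ R) ∧ ¬¬T) ∨ ¬Q
    = ¬((T ∨ R) ∧ ¬¬T) ∨ ¬Q   (absorption)
    = ¬((T ∨ R) ∧ T) ∨ ¬Q   (double negation)
    = ¬T ∨ ¬Q   (absorption)
E2: ¬Q ∧ (¬(Q ∨ Q ∧ ¬R) ∨ ¬T) ∧ ¬T
    = ¬Q ∧ (¬Q ∨ ¬T) ∧ ¬T   (absorption)
    = ¬Q ∧ ¬T   (absorption)
These differ: at Q=0, R=0, T=1, E1 = 1 but E2 = 0.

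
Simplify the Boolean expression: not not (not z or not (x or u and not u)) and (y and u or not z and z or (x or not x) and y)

not not (not z or not (x or u and not u)) and (y and u or not z and z or (x or not x) and y)
= not not (not z or not x) and (y and u or not z and z or (x or not x) and y)   — complement / identity
= not not (not z or not x) and (y and u or not z and z or y)   — complement / identity
= not not (not z or not x) and (y and u or y)   — complement / identity
= not not (not z or not x) and y   — absorption
= (not z or not x) and y   — double negation

(not z or not x) and y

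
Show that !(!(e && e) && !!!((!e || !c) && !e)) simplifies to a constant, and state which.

!(!(e && e) && !!!((!e || !c) && !e))
= !(!(e && e) && !((!e || !c) && !e))   [double negation]
= !(!(e && e) && !!e)   [absorption]
= !(!e && !!e)   [idempotence]
= e || !e   [De Morgan]
= true   [complement]

true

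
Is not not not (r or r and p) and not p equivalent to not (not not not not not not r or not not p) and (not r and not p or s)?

E1: not not not (r or r and p) and not p
    = not (r or r and p) and not p   [double negation]
    = not r and not p   [absorption]
E2: not (not not not not not not r or not not p) and (not r and not p or s)
    = not (not not not not r or not not p) and (not r and not p or s)   [double negation]
    = not (not not r or not not p) and (not r and not p or s)   [double negation]
    = not r and not p and (not r and not p or s)   [De Morgan]
    = not r and not p   [absorption]
Both reduce to not r and not p, so they are equivalent.

Yes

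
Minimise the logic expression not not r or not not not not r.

r

not not r or not not not not r
= not not r or not not r
= not not r or r
= r or r
= r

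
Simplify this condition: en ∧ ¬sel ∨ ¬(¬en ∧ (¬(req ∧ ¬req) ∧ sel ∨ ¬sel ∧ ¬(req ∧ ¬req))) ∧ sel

en ∧ ¬sel ∨ ¬(¬en ∧ (¬(req ∧ ¬req) ∧ sel ∨ ¬sel ∧ ¬(req ∧ ¬req))) ∧ sel
= en ∧ ¬sel ∨ ¬(¬en ∧ ¬(req ∧ ¬req)) ∧ sel   (distribution)
= en ∧ ¬sel ∨ (en ∨ req ∧ ¬req) ∧ sel   (De Morgan)
= en ∧ ¬sel ∨ en ∧ sel   (complement / identity)
= en   (distribution)

en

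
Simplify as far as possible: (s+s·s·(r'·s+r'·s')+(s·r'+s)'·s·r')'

s'

(s+s·s·(r'·s+r'·s')+(s·r'+s)'·s·r')'
= (s+s·s·(r'·s+r'·s')+s'·s·r')'   — absorption
= (s+s·s·r'+s'·s·r')'   — distribution
= (s+s·r')'   — distribution
= s'   — absorption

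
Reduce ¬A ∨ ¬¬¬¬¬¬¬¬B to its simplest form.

¬A ∨ ¬¬¬¬¬¬¬¬B
= ¬A ∨ ¬¬¬¬¬¬B   (double negation)
= ¬A ∨ ¬¬¬¬B   (double negation)
= ¬A ∨ ¬¬B   (double negation)
= ¬A ∨ B   (double negation)

¬A ∨ B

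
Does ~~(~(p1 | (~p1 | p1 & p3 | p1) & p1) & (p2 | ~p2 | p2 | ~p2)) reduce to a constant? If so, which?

~~(~(p1 | (~p1 | p1 & p3 | p1) & p1) & (p2 | ~p2 | p2 | ~p2))
= ~~(~(p1 | (~p1 | p1) & p1) & (p2 | ~p2 | p2 | ~p2))
= ~~(~(p1 | p1) & (p2 | ~p2 | p2 | ~p2))
= ~~(~(p1 | p1) & (p2 | ~p2))
= ~~(~p1 & (p2 | ~p2))
= ~~~p1
= ~p1
This depends on p1, so it is not a constant.

no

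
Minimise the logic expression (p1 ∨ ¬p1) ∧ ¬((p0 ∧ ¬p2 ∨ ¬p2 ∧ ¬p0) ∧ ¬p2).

(p1 ∨ ¬p1) ∧ ¬((p0 ∧ ¬p2 ∨ ¬p2 ∧ ¬p0) ∧ ¬p2)
= (p1 ∨ ¬p1) ∧ ¬(¬p2 ∧ ¬p2)
= (p1 ∨ ¬p1) ∧ (p2 ∨ p2)
= p2 ∨ p2
= p2

p2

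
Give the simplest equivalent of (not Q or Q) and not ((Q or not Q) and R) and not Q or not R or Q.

not R or Q

(not Q or Q) and not ((Q or not Q) and R) and not Q or not R or Q
= not ((Q or not Q) and R) and not Q or not R or Q   — complement / identity
= not R and not Q or not R or Q   — complement / identity
= not R or Q   — absorption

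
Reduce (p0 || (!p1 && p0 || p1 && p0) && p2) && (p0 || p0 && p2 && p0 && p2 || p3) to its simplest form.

(p0 || (!p1 && p0 || p1 && p0) && p2) && (p0 || p0 && p2 && p0 && p2 || p3)
= (p0 || (!p1 && p0 || p1 && p0) && p2) && (p0 || p0 && p2 || p3)   [idempotence]
= (p0 || p0 && p2) && (p0 || p0 && p2 || p3)   [distribution]
= p0 || p0 && p2   [absorption]
= p0   [absorption]

p0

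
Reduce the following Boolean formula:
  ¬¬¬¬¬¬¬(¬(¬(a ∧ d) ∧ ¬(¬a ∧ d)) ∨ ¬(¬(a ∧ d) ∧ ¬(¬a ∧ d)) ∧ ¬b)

¬d

¬¬¬¬¬¬¬(¬(¬(a ∧ d) ∧ ¬(¬a ∧ d)) ∨ ¬(¬(a ∧ d) ∧ ¬(¬a ∧ d)) ∧ ¬b)
= ¬¬¬¬¬(¬(¬(a ∧ d) ∧ ¬(¬a ∧ d)) ∨ ¬(¬(a ∧ d) ∧ ¬(¬a ∧ d)) ∧ ¬b)   — double negation
= ¬¬¬¬¬¬(¬(a ∧ d) ∧ ¬(¬a ∧ d))   — absorption
= ¬¬¬¬(¬(a ∧ d) ∧ ¬(¬a ∧ d))   — double negation
= ¬¬¬(a ∧ d ∨ ¬a ∧ d)   — De Morgan
= ¬¬¬d   — distribution
= ¬d   — double negation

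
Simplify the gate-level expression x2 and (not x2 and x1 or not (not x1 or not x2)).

x2 and x1

x2 and (not x2 and x1 or not (not x1 or not x2))
= x2 and (not x2 and x1 or x1 and x2)   [De Morgan]
= x2 and x1   [distribution]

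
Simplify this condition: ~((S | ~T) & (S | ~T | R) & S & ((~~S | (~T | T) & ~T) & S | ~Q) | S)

~((S | ~T) & (S | ~T | R) & S & ((~~S | (~T | T) & ~T) & S | ~Q) | S)
= ~((S | ~T) & (S | ~T | R) & S & ((S | (~T | T) & ~T) & S | ~Q) | S)   — double negation
= ~((S | ~T) & S & ((S | (~T | T) & ~T) & S | ~Q) | S)   — absorption
= ~((S | ~T) & S & ((S | ~T) & S | ~Q) | S)   — complement / identity
= ~((S | ~T) & S | S)   — absorption
= ~(S | S)   — absorption
= ~S   — idempotence

~S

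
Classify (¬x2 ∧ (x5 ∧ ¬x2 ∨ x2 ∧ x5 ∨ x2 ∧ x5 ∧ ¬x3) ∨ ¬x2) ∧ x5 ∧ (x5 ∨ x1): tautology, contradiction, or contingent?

(¬x2 ∧ (x5 ∧ ¬x2 ∨ x2 ∧ x5 ∨ x2 ∧ x5 ∧ ¬x3) ∨ ¬x2) ∧ x5 ∧ (x5 ∨ x1)
= (¬x2 ∧ (x5 ∧ ¬x2 ∨ x2 ∧ x5) ∨ ¬x2) ∧ x5 ∧ (x5 ∨ x1)
= (¬x2 ∧ x5 ∧ (¬x2 ∨ x2) ∨ ¬x2) ∧ x5 ∧ (x5 ∨ x1)
= (¬x2 ∧ x5 ∨ ¬x2) ∧ x5 ∧ (x5 ∨ x1)
= ¬x2 ∧ x5 ∧ (x5 ∨ x1)
= ¬x2 ∧ x5
This depends on x2, x5, so it is not a constant.

contingent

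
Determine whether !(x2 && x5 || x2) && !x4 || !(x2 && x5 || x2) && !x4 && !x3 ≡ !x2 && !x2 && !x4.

E1: !(x2 && x5 || x2) && !x4 || !(x2 && x5 || x2) && !x4 && !x3
    = !(x2 && x5 || x2) && !x4   (absorption)
    = !x2 && !x4   (absorption)
E2: !x2 && !x2 && !x4
    = !x2 && !x4   (idempotence)
Both reduce to !x2 && !x4, so they are equivalent.

Yes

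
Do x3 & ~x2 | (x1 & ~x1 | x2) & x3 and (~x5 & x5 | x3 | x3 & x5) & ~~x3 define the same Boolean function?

Yes

E1: x3 & ~x2 | (x1 & ~x1 | x2) & x3
    = x3 & ~x2 | x2 & x3   — complement / identity
    = x3   — distribution
E2: (~x5 & x5 | x3 | x3 & x5) & ~~x3
    = (~x5 & x5 | x3 | x3 & x5) & x3   — double negation
    = (~x5 & x5 | x3) & x3   — absorption
    = x3 & x3   — complement / identity
    = x3   — idempotence
Both reduce to x3, so they are equivalent.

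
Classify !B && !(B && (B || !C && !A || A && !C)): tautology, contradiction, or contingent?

contingent

!B && !(B && (B || !C && !A || A && !C))
= !B && !(B && (B || !C))   — distribution
= !B && !B   — absorption
= !B   — idempotence
This depends on B, so it is not a constant.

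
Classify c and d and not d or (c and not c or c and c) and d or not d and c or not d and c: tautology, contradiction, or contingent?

contingent

c and d and not d or (c and not c or c and c) and d or not d and c or not d and c
= c and d and not d or c and d or not d and c or not d and c   (distribution)
= c and d and not d or c and d or not d and c   (idempotence)
= c and d or not d and c   (absorption)
= c   (distribution)
This depends on c, so it is not a constant.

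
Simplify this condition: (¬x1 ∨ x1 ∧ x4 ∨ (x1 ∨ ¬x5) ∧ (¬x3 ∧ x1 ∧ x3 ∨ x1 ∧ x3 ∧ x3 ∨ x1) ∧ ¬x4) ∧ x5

(¬x1 ∨ x1 ∧ x4 ∨ (x1 ∨ ¬x5) ∧ (¬x3 ∧ x1 ∧ x3 ∨ x1 ∧ x3 ∧ x3 ∨ x1) ∧ ¬x4) ∧ x5
= (¬x1 ∨ x1 ∧ x4 ∨ (x1 ∨ ¬x5) ∧ (x1 ∧ x3 ∨ x1) ∧ ¬x4) ∧ x5
= (¬x1 ∨ x1 ∧ x4 ∨ (x1 ∨ ¬x5) ∧ x1 ∧ ¬x4) ∧ x5
= (¬x1 ∨ x1 ∧ x4 ∨ x1 ∧ ¬x4) ∧ x5
= (¬x1 ∨ x1) ∧ x5
= x5

x5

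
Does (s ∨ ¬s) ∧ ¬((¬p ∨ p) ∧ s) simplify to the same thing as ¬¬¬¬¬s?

E1: (s ∨ ¬s) ∧ ¬((¬p ∨ p) ∧ s)
    = ¬((¬p ∨ p) ∧ s)
    = ¬s
E2: ¬¬¬¬¬s
    = ¬¬¬s
    = ¬s
Both reduce to ¬s, so they are equivalent.

Yes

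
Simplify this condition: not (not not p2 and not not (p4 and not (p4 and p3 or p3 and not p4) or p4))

not p2 or not p4

not (not not p2 and not not (p4 and not (p4 and p3 or p3 and not p4) or p4))
= not (not not p2 and not not (p4 and not p3 or p4))   [distribution]
= not p2 or not (p4 and not p3 or p4)   [De Morgan]
= not p2 or not p4   [absorption]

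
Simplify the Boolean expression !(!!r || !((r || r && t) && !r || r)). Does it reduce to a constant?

false

!(!!r || !((r || r && t) && !r || r))
= !(!!r || !(r && !r || r))   (absorption)
= !r && (r && !r || r)   (De Morgan)
= !r && r   (complement / identity)
= false   (complement)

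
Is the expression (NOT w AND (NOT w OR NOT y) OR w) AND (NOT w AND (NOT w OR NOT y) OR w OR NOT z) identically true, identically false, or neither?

identically true

(NOT w AND (NOT w OR NOT y) OR w) AND (NOT w AND (NOT w OR NOT y) OR w OR NOT z)
= NOT w AND (NOT w OR NOT y) OR w
= NOT w OR w
= TRUE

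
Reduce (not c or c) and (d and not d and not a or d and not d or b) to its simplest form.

(not c or c) and (d and not d and not a or d and not d or b)
= (not c or c) and (d and not d or b)   — absorption
= d and not d or b   — complement / identity
= b   — complement / identity

b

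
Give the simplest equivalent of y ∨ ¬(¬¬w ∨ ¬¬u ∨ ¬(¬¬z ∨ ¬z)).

y ∨ ¬w ∧ ¬u

y ∨ ¬(¬¬w ∨ ¬¬u ∨ ¬(¬¬z ∨ ¬z))
= y ∨ ¬(¬¬w ∨ ¬¬u ∨ ¬z ∧ z)
= y ∨ ¬(¬¬w ∨ ¬¬u)
= y ∨ ¬w ∧ ¬u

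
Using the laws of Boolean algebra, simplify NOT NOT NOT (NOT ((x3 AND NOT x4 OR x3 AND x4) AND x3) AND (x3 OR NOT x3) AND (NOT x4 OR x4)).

NOT NOT NOT (NOT ((x3 AND NOT x4 OR x3 AND x4) AND x3) AND (x3 OR NOT x3) AND (NOT x4 OR x4))
= NOT NOT NOT (NOT ((x3 AND NOT x4 OR x3 AND x4) AND x3) AND (NOT x4 OR x4))   (complement / identity)
= NOT NOT NOT NOT ((x3 AND NOT x4 OR x3 AND x4) AND x3)   (complement / identity)
= NOT NOT NOT NOT (x3 AND x3)   (distribution)
= NOT NOT NOT NOT x3   (idempotence)
= NOT NOT x3   (double negation)
= x3   (double negation)

x3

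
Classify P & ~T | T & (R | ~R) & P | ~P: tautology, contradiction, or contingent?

P & ~T | T & (R | ~R) & P | ~P
= P & ~T | T & P | ~P   — complement / identity
= P | ~P   — distribution
= 1   — complement

tautology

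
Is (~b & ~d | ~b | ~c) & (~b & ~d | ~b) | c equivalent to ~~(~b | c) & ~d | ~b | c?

Yes

E1: (~b & ~d | ~b | ~c) & (~b & ~d | ~b) | c
    = ~b & ~d | ~b | c
    = ~b | c
E2: ~~(~b | c) & ~d | ~b | c
    = (~b | c) & ~d | ~b | c
    = ~b | c
Both reduce to ~b | c, so they are equivalent.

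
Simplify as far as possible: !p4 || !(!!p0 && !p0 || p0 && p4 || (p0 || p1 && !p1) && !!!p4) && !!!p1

!p4 || !p0 && !p1

!p4 || !(!!p0 && !p0 || p0 && p4 || (p0 || p1 && !p1) && !!!p4) && !!!p1
= !p4 || !(p0 && !p0 || p0 && p4 || (p0 || p1 && !p1) && !!!p4) && !!!p1   — double negation
= !p4 || !(p0 && p4 || (p0 || p1 && !p1) && !!!p4) && !!!p1   — complement / identity
= !p4 || !(p0 && p4 || (p0 || p1 && !p1) && !p4) && !!!p1   — double negation
= !p4 || !(p0 && p4 || p0 && !p4) && !!!p1   — complement / identity
= !p4 || !(p0 && p4 || p0 && !p4) && !p1   — double negation
= !p4 || !p0 && !p1   — distribution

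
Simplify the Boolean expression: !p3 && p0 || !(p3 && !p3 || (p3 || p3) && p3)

!p3

!p3 && p0 || !(p3 && !p3 || (p3 || p3) && p3)
= !p3 && p0 || !(p3 && !p3 || p3 && p3)   — idempotence
= !p3 && p0 || !p3   — distribution
= !p3   — absorption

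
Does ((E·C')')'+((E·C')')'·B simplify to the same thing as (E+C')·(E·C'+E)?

E1: ((E·C')')'+((E·C')')'·B
    = ((E·C')')'
    = E·C'
E2: (E+C')·(E·C'+E)
    = (E+C')·E
    = E
These differ: at B=1, C=1, E=1, E1 = 0 but E2 = 1.

No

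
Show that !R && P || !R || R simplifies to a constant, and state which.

!R && P || !R || R
= !R || R   [absorption]
= true   [complement]

true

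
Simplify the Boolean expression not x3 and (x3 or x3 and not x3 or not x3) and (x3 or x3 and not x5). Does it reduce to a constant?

False

not x3 and (x3 or x3 and not x3 or not x3) and (x3 or x3 and not x5)
= not x3 and (x3 or x3 and not x3 or not x3) and x3   — absorption
= not x3 and (x3 or not x3) and x3   — complement / identity
= not x3 and x3   — complement / identity
= False   — complement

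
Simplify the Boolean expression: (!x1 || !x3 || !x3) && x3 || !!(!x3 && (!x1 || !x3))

(!x1 || !x3 || !x3) && x3 || !!(!x3 && (!x1 || !x3))
= (!x1 || !x3 || !x3) && x3 || !x3 && (!x1 || !x3)   — double negation
= (!x1 || !x3) && x3 || !x3 && (!x1 || !x3)   — idempotence
= !x1 || !x3   — distribution

!x1 || !x3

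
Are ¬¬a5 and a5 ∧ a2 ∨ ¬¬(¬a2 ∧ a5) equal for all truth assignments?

E1: ¬¬a5
    = a5   [double negation]
E2: a5 ∧ a2 ∨ ¬¬(¬a2 ∧ a5)
    = a5 ∧ a2 ∨ ¬a2 ∧ a5   [double negation]
    = a5   [distribution]
Both reduce to a5, so they are equivalent.

Yes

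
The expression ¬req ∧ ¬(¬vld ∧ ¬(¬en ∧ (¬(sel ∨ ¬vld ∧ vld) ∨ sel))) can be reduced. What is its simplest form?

¬req ∧ ¬(¬vld ∧ ¬(¬en ∧ (¬(sel ∨ ¬vld ∧ vld) ∨ sel)))
= ¬req ∧ (vld ∨ ¬en ∧ (¬(sel ∨ ¬vld ∧ vld) ∨ sel))
= ¬req ∧ (vld ∨ ¬en ∧ (¬sel ∨ sel))
= ¬req ∧ (vld ∨ ¬en)

¬req ∧ (vld ∨ ¬en)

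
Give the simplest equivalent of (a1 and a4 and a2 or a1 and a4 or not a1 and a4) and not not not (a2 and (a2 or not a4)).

(a1 and a4 and a2 or a1 and a4 or not a1 and a4) and not not not (a2 and (a2 or not a4))
= (a1 and a4 or not a1 and a4) and not not not (a2 and (a2 or not a4))   — absorption
= a4 and not not not (a2 and (a2 or not a4))   — distribution
= a4 and not not not a2   — absorption
= a4 and not a2   — double negation

a4 and not a2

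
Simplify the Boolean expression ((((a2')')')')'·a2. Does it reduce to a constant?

((((a2')')')')'·a2
= ((a2')')'·a2
= a2'·a2
= 0

0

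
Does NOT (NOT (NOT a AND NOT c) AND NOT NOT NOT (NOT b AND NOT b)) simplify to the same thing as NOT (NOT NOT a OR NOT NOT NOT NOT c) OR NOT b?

E1: NOT (NOT (NOT a AND NOT c) AND NOT NOT NOT (NOT b AND NOT b))
    = NOT a AND NOT c OR NOT NOT (NOT b AND NOT b)   [De Morgan]
    = NOT a AND NOT c OR NOT NOT NOT b   [idempotence]
    = NOT a AND NOT c OR NOT b   [double negation]
E2: NOT (NOT NOT a OR NOT NOT NOT NOT c) OR NOT b
    = NOT (NOT NOT a OR NOT NOT c) OR NOT b   [double negation]
    = NOT a AND NOT c OR NOT b   [De Morgan]
Both reduce to NOT a AND NOT c OR NOT b, so they are equivalent.

Yes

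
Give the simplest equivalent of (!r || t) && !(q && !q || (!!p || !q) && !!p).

(!r || t) && !p

(!r || t) && !(q && !q || (!!p || !q) && !!p)
= (!r || t) && !(q && !q || !!p)
= (!r || t) && !!!p
= (!r || t) && !p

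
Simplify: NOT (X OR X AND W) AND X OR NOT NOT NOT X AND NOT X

NOT X

NOT (X OR X AND W) AND X OR NOT NOT NOT X AND NOT X
= NOT (X OR X AND W) AND X OR NOT X AND NOT X
= NOT X AND X OR NOT X AND NOT X
= NOT X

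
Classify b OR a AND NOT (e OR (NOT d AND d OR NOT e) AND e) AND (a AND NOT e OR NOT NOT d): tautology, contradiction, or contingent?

b OR a AND NOT (e OR (NOT d AND d OR NOT e) AND e) AND (a AND NOT e OR NOT NOT d)
= b OR a AND NOT (e OR NOT e AND e) AND (a AND NOT e OR NOT NOT d)   [complement / identity]
= b OR a AND NOT (e OR NOT e AND e) AND (a AND NOT e OR d)   [double negation]
= b OR a AND NOT e AND (a AND NOT e OR d)   [complement / identity]
= b OR a AND NOT e   [absorption]
This depends on a, b, e, so it is not a constant.

contingent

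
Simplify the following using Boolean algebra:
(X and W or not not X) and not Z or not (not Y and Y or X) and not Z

not Z

(X and W or not not X) and not Z or not (not Y and Y or X) and not Z
= (X and W or not not X) and not Z or not X and not Z   [complement / identity]
= (X and W or X) and not Z or not X and not Z   [double negation]
= X and not Z or not X and not Z   [absorption]
= not Z   [distribution]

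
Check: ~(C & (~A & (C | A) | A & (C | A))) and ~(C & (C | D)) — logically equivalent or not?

Yes

E1: ~(C & (~A & (C | A) | A & (C | A)))
    = ~(C & (C | A))
    = ~C
E2: ~(C & (C | D))
    = ~C
Both reduce to ~C, so they are equivalent.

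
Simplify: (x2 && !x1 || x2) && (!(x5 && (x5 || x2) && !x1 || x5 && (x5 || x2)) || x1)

x2 && (!x5 || x1)

(x2 && !x1 || x2) && (!(x5 && (x5 || x2) && !x1 || x5 && (x5 || x2)) || x1)
= (x2 && !x1 || x2) && (!(x5 && (x5 || x2)) || x1)   (absorption)
= x2 && (!(x5 && (x5 || x2)) || x1)   (absorption)
= x2 && (!x5 || x1)   (absorption)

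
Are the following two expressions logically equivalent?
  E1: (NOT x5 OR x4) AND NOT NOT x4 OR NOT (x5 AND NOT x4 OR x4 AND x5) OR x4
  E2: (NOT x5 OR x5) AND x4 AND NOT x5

No

E1: (NOT x5 OR x4) AND NOT NOT x4 OR NOT (x5 AND NOT x4 OR x4 AND x5) OR x4
    = (NOT x5 OR x4) AND x4 OR NOT (x5 AND NOT x4 OR x4 AND x5) OR x4
    = (NOT x5 OR x4) AND x4 OR NOT x5 OR x4
    = NOT x5 OR x4
E2: (NOT x5 OR x5) AND x4 AND NOT x5
    = x4 AND NOT x5
These differ: at x4=0, x5=0, E1 = 1 but E2 = 0.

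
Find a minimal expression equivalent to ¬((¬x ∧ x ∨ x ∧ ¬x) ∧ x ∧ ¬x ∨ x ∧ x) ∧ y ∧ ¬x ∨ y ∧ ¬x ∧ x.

¬((¬x ∧ x ∨ x ∧ ¬x) ∧ x ∧ ¬x ∨ x ∧ x) ∧ y ∧ ¬x ∨ y ∧ ¬x ∧ x
= ¬(x ∧ ¬x ∧ x ∧ ¬x ∨ x ∧ x) ∧ y ∧ ¬x ∨ y ∧ ¬x ∧ x   — complement / identity
= ¬(x ∧ ¬x ∨ x ∧ x) ∧ y ∧ ¬x ∨ y ∧ ¬x ∧ x   — idempotence
= ¬x ∧ y ∧ ¬x ∨ y ∧ ¬x ∧ x   — distribution
= y ∧ ¬x   — distribution

y ∧ ¬x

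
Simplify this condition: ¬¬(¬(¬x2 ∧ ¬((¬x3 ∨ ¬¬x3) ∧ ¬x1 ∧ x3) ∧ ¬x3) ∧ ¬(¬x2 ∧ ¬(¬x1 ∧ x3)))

¬¬(¬(¬x2 ∧ ¬((¬x3 ∨ ¬¬x3) ∧ ¬x1 ∧ x3) ∧ ¬x3) ∧ ¬(¬x2 ∧ ¬(¬x1 ∧ x3)))
= ¬(¬x2 ∧ ¬((¬x3 ∨ ¬¬x3) ∧ ¬x1 ∧ x3) ∧ ¬x3 ∨ ¬x2 ∧ ¬(¬x1 ∧ x3))   [De Morgan]
= ¬(¬x2 ∧ ¬((¬x3 ∨ x3) ∧ ¬x1 ∧ x3) ∧ ¬x3 ∨ ¬x2 ∧ ¬(¬x1 ∧ x3))   [double negation]
= ¬(¬x2 ∧ ¬(¬x1 ∧ x3) ∧ ¬x3 ∨ ¬x2 ∧ ¬(¬x1 ∧ x3))   [complement / identity]
= ¬(¬x2 ∧ ¬(¬x1 ∧ x3))   [absorption]
= x2 ∨ ¬x1 ∧ x3   [De Morgan]

x2 ∨ ¬x1 ∧ x3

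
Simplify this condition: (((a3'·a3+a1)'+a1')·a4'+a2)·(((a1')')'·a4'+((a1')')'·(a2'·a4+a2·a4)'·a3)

(((a3'·a3+a1)'+a1')·a4'+a2)·(((a1')')'·a4'+((a1')')'·(a2'·a4+a2·a4)'·a3)
= (((a3'·a3+a1)'+a1')·a4'+a2)·(((a1')')'·a4'+((a1')')'·a4'·a3)   — distribution
= (((a3'·a3+a1)'+a1')·a4'+a2)·((a1')')'·a4'   — absorption
= ((a1'+a1')·a4'+a2)·((a1')')'·a4'   — complement / identity
= (a1'·a4'+a2)·((a1')')'·a4'   — idempotence
= (a1'·a4'+a2)·a1'·a4'   — double negation
= a1'·a4'   — absorption

a1'·a4'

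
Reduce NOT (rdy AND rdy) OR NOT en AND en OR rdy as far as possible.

TRUE

NOT (rdy AND rdy) OR NOT en AND en OR rdy
= NOT (rdy AND rdy) OR rdy   (complement / identity)
= NOT rdy OR rdy   (idempotence)
= TRUE   (complement)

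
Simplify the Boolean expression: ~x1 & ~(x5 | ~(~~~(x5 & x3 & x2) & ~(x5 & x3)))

~x1 & ~x5

~x1 & ~(x5 | ~(~~~(x5 & x3 & x2) & ~(x5 & x3)))
= ~x1 & ~(x5 | ~~(x5 & x3 & x2) | x5 & x3)   — De Morgan
= ~x1 & ~(x5 | x5 & x3 & x2 | x5 & x3)   — double negation
= ~x1 & ~(x5 | x5 & x3)   — absorption
= ~x1 & ~x5   — absorption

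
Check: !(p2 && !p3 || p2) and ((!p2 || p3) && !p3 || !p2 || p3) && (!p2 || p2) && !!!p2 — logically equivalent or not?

E1: !(p2 && !p3 || p2)
    = !p2   (absorption)
E2: ((!p2 || p3) && !p3 || !p2 || p3) && (!p2 || p2) && !!!p2
    = ((!p2 || p3) && !p3 || !p2 || p3) && !!!p2   (complement / identity)
    = ((!p2 || p3) && !p3 || !p2 || p3) && !p2   (double negation)
    = (!p2 || p3) && !p2   (absorption)
    = !p2   (absorption)
Both reduce to !p2, so they are equivalent.

Yes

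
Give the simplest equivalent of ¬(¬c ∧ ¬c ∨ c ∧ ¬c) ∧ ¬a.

¬(¬c ∧ ¬c ∨ c ∧ ¬c) ∧ ¬a
= ¬¬c ∧ ¬a
= c ∧ ¬a

c ∧ ¬a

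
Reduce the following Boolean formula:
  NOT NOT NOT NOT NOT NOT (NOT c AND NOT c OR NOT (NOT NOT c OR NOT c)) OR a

NOT NOT NOT NOT NOT NOT (NOT c AND NOT c OR NOT (NOT NOT c OR NOT c)) OR a
= NOT NOT NOT NOT NOT NOT (NOT c AND NOT c OR NOT c AND c) OR a   [De Morgan]
= NOT NOT NOT NOT (NOT c AND NOT c OR NOT c AND c) OR a   [double negation]
= NOT NOT NOT NOT NOT c OR a   [distribution]
= NOT NOT NOT c OR a   [double negation]
= NOT c OR a   [double negation]

NOT c OR a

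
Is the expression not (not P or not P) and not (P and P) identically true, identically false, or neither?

identically false

not (not P or not P) and not (P and P)
= not not P and not (P and P)   [idempotence]
= P and not (P and P)   [double negation]
= P and not P   [idempotence]
= False   [complement]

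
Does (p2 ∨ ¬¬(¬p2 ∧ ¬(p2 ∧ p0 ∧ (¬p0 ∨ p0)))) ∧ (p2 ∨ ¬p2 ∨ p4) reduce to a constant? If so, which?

(p2 ∨ ¬¬(¬p2 ∧ ¬(p2 ∧ p0 ∧ (¬p0 ∨ p0)))) ∧ (p2 ∨ ¬p2 ∨ p4)
= (p2 ∨ ¬(p2 ∨ p2 ∧ p0 ∧ (¬p0 ∨ p0))) ∧ (p2 ∨ ¬p2 ∨ p4)   [De Morgan]
= (p2 ∨ ¬(p2 ∨ p2 ∧ p0)) ∧ (p2 ∨ ¬p2 ∨ p4)   [complement / identity]
= (p2 ∨ ¬p2) ∧ (p2 ∨ ¬p2 ∨ p4)   [absorption]
= p2 ∨ ¬p2   [absorption]
= True   [complement]

yes, True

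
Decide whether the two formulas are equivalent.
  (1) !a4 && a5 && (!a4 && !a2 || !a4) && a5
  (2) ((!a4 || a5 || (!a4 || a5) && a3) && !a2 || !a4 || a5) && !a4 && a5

Yes

E1: !a4 && a5 && (!a4 && !a2 || !a4) && a5
    = !a4 && a5 && !a4 && a5   (absorption)
    = !a4 && a5   (idempotence)
E2: ((!a4 || a5 || (!a4 || a5) && a3) && !a2 || !a4 || a5) && !a4 && a5
    = ((!a4 || a5) && !a2 || !a4 || a5) && !a4 && a5   (absorption)
    = (!a4 || a5) && !a4 && a5   (absorption)
    = !a4 && a5   (absorption)
Both reduce to !a4 && a5, so they are equivalent.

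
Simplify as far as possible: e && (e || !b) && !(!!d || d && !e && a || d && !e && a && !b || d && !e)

e && !d

e && (e || !b) && !(!!d || d && !e && a || d && !e && a && !b || d && !e)
= e && (e || !b) && !(!!d || d && !e && a || d && !e)   — absorption
= e && (e || !b) && !(d || d && !e && a || d && !e)   — double negation
= e && (e || !b) && !(d || d && !e)   — absorption
= e && !(d || d && !e)   — absorption
= e && !d   — absorption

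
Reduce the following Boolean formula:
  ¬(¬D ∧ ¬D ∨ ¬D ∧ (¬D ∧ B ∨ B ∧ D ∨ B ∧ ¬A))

D

¬(¬D ∧ ¬D ∨ ¬D ∧ (¬D ∧ B ∨ B ∧ D ∨ B ∧ ¬A))
= ¬(¬D ∧ ¬D ∨ ¬D ∧ (B ∨ B ∧ ¬A))   (distribution)
= ¬(¬D ∧ (¬D ∨ B ∨ B ∧ ¬A))   (distribution)
= ¬(¬D ∧ (¬D ∨ B))   (absorption)
= ¬¬D   (absorption)
= D   (double negation)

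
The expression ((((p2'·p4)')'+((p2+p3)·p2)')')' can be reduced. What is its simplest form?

((((p2'·p4)')'+((p2+p3)·p2)')')'
= ((p2'·p4+((p2+p3)·p2)')')'   — double negation
= ((p2'·p4+p2')')'   — absorption
= ((p2')')'   — absorption
= p2'   — double negation

p2'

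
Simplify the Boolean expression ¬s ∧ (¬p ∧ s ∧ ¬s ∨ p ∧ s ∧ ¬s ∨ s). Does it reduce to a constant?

¬s ∧ (¬p ∧ s ∧ ¬s ∨ p ∧ s ∧ ¬s ∨ s)
= ¬s ∧ (s ∧ ¬s ∨ s)   (distribution)
= ¬s ∧ s   (complement / identity)
= False   (complement)

False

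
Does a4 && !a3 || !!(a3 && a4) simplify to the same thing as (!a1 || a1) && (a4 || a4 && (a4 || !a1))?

E1: a4 && !a3 || !!(a3 && a4)
    = a4 && !a3 || a3 && a4   — double negation
    = a4   — distribution
E2: (!a1 || a1) && (a4 || a4 && (a4 || !a1))
    = (!a1 || a1) && (a4 || a4)   — absorption
    = a4 || a4   — complement / identity
    = a4   — idempotence
Both reduce to a4, so they are equivalent.

Yes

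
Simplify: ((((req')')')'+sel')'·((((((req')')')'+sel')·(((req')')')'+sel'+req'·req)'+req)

req'·sel

((((req')')')'+sel')'·((((((req')')')'+sel')·(((req')')')'+sel'+req'·req)'+req)
= ((((req')')')'+sel')'·(((((req')')')'+sel'+req'·req)'+req)   (absorption)
= ((((req')')')'+sel')'·(((((req')')')'+sel')'+req)   (complement / identity)
= ((((req')')')'+sel')'   (absorption)
= ((req')'+sel')'   (double negation)
= req'·sel   (De Morgan)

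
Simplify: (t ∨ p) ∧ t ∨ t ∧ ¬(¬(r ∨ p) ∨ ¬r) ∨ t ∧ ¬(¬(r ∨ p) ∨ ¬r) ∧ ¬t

(t ∨ p) ∧ t ∨ t ∧ ¬(¬(r ∨ p) ∨ ¬r) ∨ t ∧ ¬(¬(r ∨ p) ∨ ¬r) ∧ ¬t
= (t ∨ p) ∧ t ∨ t ∧ (r ∨ p) ∧ r ∨ t ∧ ¬(¬(r ∨ p) ∨ ¬r) ∧ ¬t   [De Morgan]
= (t ∨ p) ∧ t ∨ t ∧ (r ∨ p) ∧ r ∨ t ∧ (r ∨ p) ∧ r ∧ ¬t   [De Morgan]
= t ∨ t ∧ (r ∨ p) ∧ r ∨ t ∧ (r ∨ p) ∧ r ∧ ¬t   [absorption]
= t ∨ t ∧ (r ∨ p) ∧ r   [absorption]
= t ∨ t ∧ r   [absorption]
= t   [absorption]

t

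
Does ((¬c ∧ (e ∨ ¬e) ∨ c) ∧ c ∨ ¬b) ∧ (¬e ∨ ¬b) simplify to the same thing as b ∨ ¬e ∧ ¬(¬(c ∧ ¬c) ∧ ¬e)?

E1: ((¬c ∧ (e ∨ ¬e) ∨ c) ∧ c ∨ ¬b) ∧ (¬e ∨ ¬b)
    = ((¬c ∨ c) ∧ c ∨ ¬b) ∧ (¬e ∨ ¬b)
    = (c ∨ ¬b) ∧ (¬e ∨ ¬b)
    = c ∧ ¬e ∨ ¬b
E2: b ∨ ¬e ∧ ¬(¬(c ∧ ¬c) ∧ ¬e)
    = b ∨ ¬e ∧ (c ∧ ¬c ∨ e)
    = b ∨ ¬e ∧ e
    = b
These differ: at b=1, c=0, e=1, E1 = 0 but E2 = 1.

No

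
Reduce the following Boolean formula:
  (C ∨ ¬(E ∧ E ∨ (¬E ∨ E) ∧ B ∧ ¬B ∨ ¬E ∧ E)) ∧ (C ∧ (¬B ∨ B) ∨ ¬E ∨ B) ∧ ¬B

(C ∨ ¬(E ∧ E ∨ (¬E ∨ E) ∧ B ∧ ¬B ∨ ¬E ∧ E)) ∧ (C ∧ (¬B ∨ B) ∨ ¬E ∨ B) ∧ ¬B
= (C ∨ ¬(E ∧ E ∨ (¬E ∨ E) ∧ B ∧ ¬B ∨ ¬E ∧ E)) ∧ (C ∨ ¬E ∨ B) ∧ ¬B   [complement / identity]
= (C ∨ ¬(E ∧ E ∨ B ∧ ¬B ∨ ¬E ∧ E)) ∧ (C ∨ ¬E ∨ B) ∧ ¬B   [complement / identity]
= (C ∨ ¬(E ∧ E ∨ ¬E ∧ E)) ∧ (C ∨ ¬E ∨ B) ∧ ¬B   [complement / identity]
= (C ∨ ¬E) ∧ (C ∨ ¬E ∨ B) ∧ ¬B   [distribution]
= (C ∨ ¬E) ∧ ¬B   [absorption]

(C ∨ ¬E) ∧ ¬B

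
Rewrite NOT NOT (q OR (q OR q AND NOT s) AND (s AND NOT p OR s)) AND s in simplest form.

q AND s

NOT NOT (q OR (q OR q AND NOT s) AND (s AND NOT p OR s)) AND s
= (q OR (q OR q AND NOT s) AND (s AND NOT p OR s)) AND s
= (q OR (q OR q AND NOT s) AND s) AND s
= (q OR q AND s) AND s
= q AND s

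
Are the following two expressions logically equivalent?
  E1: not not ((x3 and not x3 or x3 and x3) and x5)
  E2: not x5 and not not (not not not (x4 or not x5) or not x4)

E1: not not ((x3 and not x3 or x3 and x3) and x5)
    = not not (x3 and x5)
    = x3 and x5
E2: not x5 and not not (not not not (x4 or not x5) or not x4)
    = not x5 and not not (not (x4 or not x5) or not x4)
    = not x5 and not ((x4 or not x5) and x4)
    = not x5 and not x4
These differ: at x3=1, x4=0, x5=1, E1 = 1 but E2 = 0.

No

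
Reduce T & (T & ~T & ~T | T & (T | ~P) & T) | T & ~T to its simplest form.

T

T & (T & ~T & ~T | T & (T | ~P) & T) | T & ~T
= T & (T & ~T | T & (T | ~P) & T) | T & ~T
= T & (T & ~T | T & T) | T & ~T
= T & T | T & ~T
= T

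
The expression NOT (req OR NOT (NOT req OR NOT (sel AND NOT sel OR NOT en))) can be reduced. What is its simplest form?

NOT (req OR NOT (NOT req OR NOT (sel AND NOT sel OR NOT en)))
= NOT (req OR NOT (NOT req OR NOT NOT en))   (complement / identity)
= NOT (req OR req AND NOT en)   (De Morgan)
= NOT req   (absorption)

NOT req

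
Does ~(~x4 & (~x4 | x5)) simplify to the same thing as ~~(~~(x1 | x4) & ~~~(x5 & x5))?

E1: ~(~x4 & (~x4 | x5))
    = ~~x4
    = x4
E2: ~~(~~(x1 | x4) & ~~~(x5 & x5))
    = ~~((x1 | x4) & ~~~(x5 & x5))
    = (x1 | x4) & ~~~(x5 & x5)
    = (x1 | x4) & ~~~x5
    = (x1 | x4) & ~x5
These differ: at x1=1, x4=1, x5=1, E1 = 1 but E2 = 0.

No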